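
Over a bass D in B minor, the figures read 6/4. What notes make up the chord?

A fourth above D in this key is G.
A sixth above D in this key is B.
Together with the bass D, this spells G major in second inversion.

D, G, B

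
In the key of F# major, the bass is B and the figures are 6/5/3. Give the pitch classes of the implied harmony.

B, D#, F#, G#

A third above B in this key is D#.
A fifth above B in this key is F#.
A sixth above B in this key is G#.
Together with the bass B, this spells G# minor seventh in first inversion.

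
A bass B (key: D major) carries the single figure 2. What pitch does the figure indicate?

Counting 1 letter step above B lands on C; in D major, that letter is C#.

C#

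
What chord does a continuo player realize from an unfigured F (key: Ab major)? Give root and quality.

F minor

An unfigured bass indicates a triad in root position.
In root position the bass is the root, so the root is F.
The chord tones are F, Ab, C, giving F minor.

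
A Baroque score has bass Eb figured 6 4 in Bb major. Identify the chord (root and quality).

A diminished

The figures 6 4 indicate a triad in second inversion.
In second inversion the root lies a fourth above the bass: a fourth above Eb in Bb major is A.
The chord tones are Eb, A, C, giving A diminished.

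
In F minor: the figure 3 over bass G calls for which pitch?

Bb

Counting 2 letter steps above G lands on B; in F minor, that letter is Bb.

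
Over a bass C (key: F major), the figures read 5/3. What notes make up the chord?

A third above C in this key is E.
A fifth above C in this key is G.
Together with the bass C, this spells C major in root position.

C, E, G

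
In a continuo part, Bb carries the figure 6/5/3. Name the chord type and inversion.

Intervals of 6/5/3 above the bass form a seventh chord; the bass is the third, so this is first inversion.

seventh chord, first inversion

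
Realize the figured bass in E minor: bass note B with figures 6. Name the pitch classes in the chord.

B, D, G

The written figures 6 are shorthand for 6/3: the 3 is implied.
A third above B in this key is D.
A sixth above B in this key is G.
Together with the bass B, this spells G major in first inversion.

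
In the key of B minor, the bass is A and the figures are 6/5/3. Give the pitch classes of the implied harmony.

A, C#, E, F#

A third above A in this key is C#.
A fifth above A in this key is E.
A sixth above A in this key is F#.
Together with the bass A, this spells F# minor seventh in first inversion.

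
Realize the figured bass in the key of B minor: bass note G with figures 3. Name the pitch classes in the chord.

G, B, D

The written figures 3 are shorthand for 5/3: the 5 is implied.
A third above G in this key is B.
A fifth above G in this key is D.
Together with the bass G, this spells G major in root position.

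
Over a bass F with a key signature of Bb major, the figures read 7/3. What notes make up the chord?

F, A, C, Eb

The written figures 7/3 are shorthand for 7/5/3: the 5 is implied.
A third above F in this key is A.
A fifth above F in this key is C.
A seventh above F in this key is Eb.
Together with the bass F, this spells F dominant seventh in root position.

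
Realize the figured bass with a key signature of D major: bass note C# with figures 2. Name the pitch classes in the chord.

C#, D, F#, A

The written figures 2 are shorthand for 6/4/2: the 6/4 are implied.
A second above C# in this key is D.
A fourth above C# in this key is F#.
A sixth above C# in this key is A.
Together with the bass C#, this spells D major seventh in third inversion.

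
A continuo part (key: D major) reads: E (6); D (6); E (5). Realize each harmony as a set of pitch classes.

E, G, C# | D, F#, B | E, G, B

E (6/3): E, G, C#.
D (6/3): D, F#, B.
E (5/3): E, G, B.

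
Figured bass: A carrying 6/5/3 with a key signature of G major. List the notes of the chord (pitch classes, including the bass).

A third above A in this key is C.
A fifth above A in this key is E.
A sixth above A in this key is F#.
Together with the bass A, this spells F# half-diminished seventh in first inversion.

A, C, E, F#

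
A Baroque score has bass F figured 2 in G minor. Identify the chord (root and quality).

The figures 2 indicate a seventh chord in third inversion.
In third inversion the root lies a second above the bass: a second above F in G minor is G.
The chord tones are F, G, Bb, D, giving G minor seventh.

G minor seventh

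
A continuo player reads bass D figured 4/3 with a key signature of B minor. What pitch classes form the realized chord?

D, F#, G, B

The written figures 4/3 are shorthand for 6/4/3: the 6 is implied.
A third above D in this key is F#.
A fourth above D in this key is G.
A sixth above D in this key is B.
Together with the bass D, this spells G major seventh in second inversion.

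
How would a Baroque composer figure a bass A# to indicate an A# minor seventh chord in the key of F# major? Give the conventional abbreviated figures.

A# is the root of A# minor seventh, so the chord is in root position.
A seventh chord in root position is figured 7/5/3, conventionally abbreviated 7.

7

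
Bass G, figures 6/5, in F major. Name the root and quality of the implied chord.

E half-diminished seventh

The figures 6/5 indicate a seventh chord in first inversion.
In first inversion the root lies a sixth above the bass: a sixth above G in F major is E.
The chord tones are G, Bb, D, E, giving E half-diminished seventh.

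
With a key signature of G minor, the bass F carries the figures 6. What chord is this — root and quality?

The figures 6 indicate a triad in first inversion.
In first inversion the root lies a sixth above the bass: a sixth above F in G minor is D.
The chord tones are F, A, D, giving D minor.

D minor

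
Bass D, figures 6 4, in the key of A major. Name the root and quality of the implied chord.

G# diminished

The figures 6 4 indicate a triad in second inversion.
In second inversion the root lies a fourth above the bass: a fourth above D in A major is G#.
The chord tones are D, G#, B, giving G# diminished.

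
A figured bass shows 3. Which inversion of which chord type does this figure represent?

3 is shorthand for 5/3.
Intervals of 5/3 above the bass form a triad; the bass is the root, so this is root position.

triad, root position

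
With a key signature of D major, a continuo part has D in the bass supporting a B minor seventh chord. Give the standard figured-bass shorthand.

6/5

D is the third of B minor seventh, so the chord is in first inversion.
A seventh chord in first inversion is figured 6/5/3, conventionally abbreviated 6/5.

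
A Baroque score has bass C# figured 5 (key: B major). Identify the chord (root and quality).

The figures 5 indicate a triad in root position.
In root position the bass is the root, so the root is C#.
The chord tones are C#, E, G#, giving C# minor.

C# minor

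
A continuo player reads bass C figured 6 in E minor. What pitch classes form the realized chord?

C, E, A

The written figures 6 are shorthand for 6/3: the 3 is implied.
A third above C in this key is E.
A sixth above C in this key is A.
Together with the bass C, this spells A minor in first inversion.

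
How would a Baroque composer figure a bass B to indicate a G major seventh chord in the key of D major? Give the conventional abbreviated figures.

B is the third of G major seventh, so the chord is in first inversion.
A seventh chord in first inversion is figured 6/5/3, conventionally abbreviated 6/5.

6/5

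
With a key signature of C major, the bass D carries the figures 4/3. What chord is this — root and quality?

The figures 4/3 indicate a seventh chord in second inversion.
In second inversion the root lies a fourth above the bass: a fourth above D in C major is G.
The chord tones are D, F, G, B, giving G dominant seventh.

G dominant seventh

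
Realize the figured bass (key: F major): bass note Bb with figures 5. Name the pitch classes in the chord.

The written figures 5 are shorthand for 5/3: the 3 is implied.
A third above Bb in this key is D.
A fifth above Bb in this key is F.
Together with the bass Bb, this spells Bb major in root position.

Bb, D, F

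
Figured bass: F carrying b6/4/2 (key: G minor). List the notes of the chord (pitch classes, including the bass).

A second above F in this key is G.
A fourth above F in this key is Bb.
A sixth above F in this key is D, lowered to Db by the flat.
Together with the bass F, this spells G half-diminished seventh in third inversion.

F, G, Bb, Db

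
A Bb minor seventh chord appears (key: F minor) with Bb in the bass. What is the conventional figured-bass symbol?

7

Bb is the root of Bb minor seventh, so the chord is in root position.
A seventh chord in root position is figured 7/5/3, conventionally abbreviated 7.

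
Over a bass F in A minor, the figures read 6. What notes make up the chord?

The written figures 6 are shorthand for 6/3: the 3 is implied.
A third above F in this key is A.
A sixth above F in this key is D.
Together with the bass F, this spells D minor in first inversion.

F, A, D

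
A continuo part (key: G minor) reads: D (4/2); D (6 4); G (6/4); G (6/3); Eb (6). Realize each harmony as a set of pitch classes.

D (6/4/2): D, Eb, G, Bb.
D (6/4): D, G, Bb.
G (6/4): G, C, Eb.
G (6/3): G, Bb, Eb.
Eb (6/3): Eb, G, C.

D, Eb, G, Bb | D, G, Bb | G, C, Eb | G, Bb, Eb | Eb, G, C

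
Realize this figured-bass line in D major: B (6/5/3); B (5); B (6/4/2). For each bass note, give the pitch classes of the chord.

B, D, F#, G | B, D, F# | B, C#, E, G

B (6/5/3): B, D, F#, G.
B (5/3): B, D, F#.
B (6/4/2): B, C#, E, G.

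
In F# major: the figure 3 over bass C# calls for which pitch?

Counting 2 letter steps above C# lands on E; in F# major, that letter is E#.

E#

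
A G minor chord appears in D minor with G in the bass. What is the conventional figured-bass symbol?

no figures

G is the root of G minor, so the chord is in root position.
A triad in root position is figured 5/3, conventionally abbreviated (no figures — root-position triad).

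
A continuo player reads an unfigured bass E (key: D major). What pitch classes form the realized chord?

E, G, B

An unfigured bass implies 5/3.
A third above E in this key is G.
A fifth above E in this key is B.
Together with the bass E, this spells E minor in root position.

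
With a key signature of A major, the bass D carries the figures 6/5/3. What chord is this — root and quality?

The figures 6/5/3 indicate a seventh chord in first inversion.
In first inversion the root lies a sixth above the bass: a sixth above D in A major is B.
The chord tones are D, F#, A, B, giving B minor seventh.

B minor seventh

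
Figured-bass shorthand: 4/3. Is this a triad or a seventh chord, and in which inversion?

seventh chord, second inversion

4/3 is shorthand for 6/4/3.
Intervals of 6/4/3 above the bass form a seventh chord; the bass is the fifth, so this is second inversion.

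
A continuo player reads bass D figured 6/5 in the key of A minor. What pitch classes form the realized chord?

The written figures 6/5 are shorthand for 6/5/3: the 3 is implied.
A third above D in this key is F.
A fifth above D in this key is A.
A sixth above D in this key is B.
Together with the bass D, this spells B half-diminished seventh in first inversion.

D, F, A, B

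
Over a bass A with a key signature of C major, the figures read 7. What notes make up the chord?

A, C, E, G

The written figures 7 are shorthand for 7/5/3: the 5/3 are implied.
A third above A in this key is C.
A fifth above A in this key is E.
A seventh above A in this key is G.
Together with the bass A, this spells A minor seventh in root position.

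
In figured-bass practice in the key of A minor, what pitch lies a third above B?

D

Counting 2 letter steps above B lands on D; in A minor, that letter is D.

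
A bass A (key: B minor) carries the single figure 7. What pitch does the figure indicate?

G

Counting 6 letter steps above A lands on G; in B minor, that letter is G.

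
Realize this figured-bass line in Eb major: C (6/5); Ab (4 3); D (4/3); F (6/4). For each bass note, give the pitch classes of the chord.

C (6/5/3): C, Eb, G, Ab.
Ab (6/4/3): Ab, C, D, F.
D (6/4/3): D, F, G, Bb.
F (6/4): F, Bb, D.

C, Eb, G, Ab | Ab, C, D, F | D, F, G, Bb | F, Bb, D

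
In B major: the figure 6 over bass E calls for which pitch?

Counting 5 letter steps above E lands on C; in B major, that letter is C#.

C#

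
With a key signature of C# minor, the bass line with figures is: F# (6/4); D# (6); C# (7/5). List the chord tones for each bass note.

F# (6/4): F#, B, D#.
D# (6/3): D#, F#, B.
C# (7/5/3): C#, E, G#, B.

F#, B, D# | D#, F#, B | C#, E, G#, B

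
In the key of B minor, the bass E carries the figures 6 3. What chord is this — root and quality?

C# diminished

The figures 6 3 indicate a triad in first inversion.
In first inversion the root lies a sixth above the bass: a sixth above E in B minor is C#.
The chord tones are E, G, C#, giving C# diminished.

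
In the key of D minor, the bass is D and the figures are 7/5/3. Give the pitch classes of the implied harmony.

A third above D in this key is F.
A fifth above D in this key is A.
A seventh above D in this key is C.
Together with the bass D, this spells D minor seventh in root position.

D, F, A, C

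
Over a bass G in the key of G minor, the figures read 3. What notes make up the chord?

The written figures 3 are shorthand for 5/3: the 5 is implied.
A third above G in this key is Bb.
A fifth above G in this key is D.
Together with the bass G, this spells G minor in root position.

G, Bb, D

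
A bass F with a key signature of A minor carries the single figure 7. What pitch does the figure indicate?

Counting 6 letter steps above F lands on E; in A minor, that letter is E.

E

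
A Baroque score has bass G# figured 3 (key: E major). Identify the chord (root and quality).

G# minor

The figures 3 indicate a triad in root position.
In root position the bass is the root, so the root is G#.
The chord tones are G#, B, D#, giving G# minor.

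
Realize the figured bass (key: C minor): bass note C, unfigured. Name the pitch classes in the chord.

An unfigured bass implies 5/3.
A third above C in this key is Eb.
A fifth above C in this key is G.
Together with the bass C, this spells C minor in root position.

C, Eb, G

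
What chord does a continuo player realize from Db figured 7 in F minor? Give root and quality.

Db major seventh

The figures 7 indicate a seventh chord in root position.
In root position the bass is the root, so the root is Db.
The chord tones are Db, F, Ab, C, giving Db major seventh.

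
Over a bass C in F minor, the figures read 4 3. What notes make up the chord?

C, Eb, F, Ab

The written figures 4 3 are shorthand for 6/4/3: the 6 is implied.
A third above C in this key is Eb.
A fourth above C in this key is F.
A sixth above C in this key is Ab.
Together with the bass C, this spells F minor seventh in second inversion.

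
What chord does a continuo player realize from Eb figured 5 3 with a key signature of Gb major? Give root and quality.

Eb minor

The figures 5 3 indicate a triad in root position.
In root position the bass is the root, so the root is Eb.
The chord tones are Eb, Gb, Bb, giving Eb minor.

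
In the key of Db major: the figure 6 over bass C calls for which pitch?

Counting 5 letter steps above C lands on A; in Db major, that letter is Ab.

Ab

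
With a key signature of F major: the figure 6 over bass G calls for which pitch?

Counting 5 letter steps above G lands on E; in F major, that letter is E.

E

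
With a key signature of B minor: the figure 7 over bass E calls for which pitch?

D

Counting 6 letter steps above E lands on D; in B minor, that letter is D.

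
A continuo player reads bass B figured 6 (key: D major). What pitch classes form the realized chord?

The written figures 6 are shorthand for 6/3: the 3 is implied.
A third above B in this key is D.
A sixth above B in this key is G.
Together with the bass B, this spells G major in first inversion.

B, D, G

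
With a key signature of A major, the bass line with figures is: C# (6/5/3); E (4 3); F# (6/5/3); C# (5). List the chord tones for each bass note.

C# (6/5/3): C#, E, G#, A.
E (6/4/3): E, G#, A, C#.
F# (6/5/3): F#, A, C#, D.
C# (5/3): C#, E, G#.

C#, E, G#, A | E, G#, A, C# | F#, A, C#, D | C#, E, G#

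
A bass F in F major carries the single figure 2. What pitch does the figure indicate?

G

Counting 1 letter step above F lands on G; in F major, that letter is G.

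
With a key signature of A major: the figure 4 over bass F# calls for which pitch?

B

Counting 3 letter steps above F# lands on B; in A major, that letter is B.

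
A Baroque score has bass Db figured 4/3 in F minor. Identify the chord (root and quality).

The figures 4/3 indicate a seventh chord in second inversion.
In second inversion the root lies a fourth above the bass: a fourth above Db in F minor is G.
The chord tones are Db, F, G, Bb, giving G half-diminished seventh.

G half-diminished seventh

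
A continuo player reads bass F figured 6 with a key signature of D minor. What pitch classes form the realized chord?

F, A, D

The written figures 6 are shorthand for 6/3: the 3 is implied.
A third above F in this key is A.
A sixth above F in this key is D.
Together with the bass F, this spells D minor in first inversion.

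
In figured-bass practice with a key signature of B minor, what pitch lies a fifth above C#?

G

Counting 4 letter steps above C# lands on G; in B minor, that letter is G.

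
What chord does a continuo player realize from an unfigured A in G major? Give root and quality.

A minor

An unfigured bass indicates a triad in root position.
In root position the bass is the root, so the root is A.
The chord tones are A, C, E, giving A minor.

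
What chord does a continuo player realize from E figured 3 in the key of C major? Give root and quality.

E minor

The figures 3 indicate a triad in root position.
In root position the bass is the root, so the root is E.
The chord tones are E, G, B, giving E minor.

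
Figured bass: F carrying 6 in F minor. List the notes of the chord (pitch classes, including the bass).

F, Ab, Db

The written figures 6 are shorthand for 6/3: the 3 is implied.
A third above F in this key is Ab.
A sixth above F in this key is Db.
Together with the bass F, this spells Db major in first inversion.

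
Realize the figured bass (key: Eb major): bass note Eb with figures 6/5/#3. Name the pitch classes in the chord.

A third above Eb in this key is G, raised to G# by the sharp.
A fifth above Eb in this key is Bb.
A sixth above Eb in this key is C.

Eb, G#, Bb, C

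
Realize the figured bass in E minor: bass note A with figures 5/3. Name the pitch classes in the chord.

A third above A in this key is C.
A fifth above A in this key is E.
Together with the bass A, this spells A minor in root position.

A, C, E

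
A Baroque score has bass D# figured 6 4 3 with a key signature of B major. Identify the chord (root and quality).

The figures 6 4 3 indicate a seventh chord in second inversion.
In second inversion the root lies a fourth above the bass: a fourth above D# in B major is G#.
The chord tones are D#, F#, G#, B, giving G# minor seventh.

G# minor seventh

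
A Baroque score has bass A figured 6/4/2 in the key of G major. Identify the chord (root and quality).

B minor seventh

The figures 6/4/2 indicate a seventh chord in third inversion.
In third inversion the root lies a second above the bass: a second above A in G major is B.
The chord tones are A, B, D, F#, giving B minor seventh.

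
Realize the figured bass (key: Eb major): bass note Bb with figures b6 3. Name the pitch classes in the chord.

A third above Bb in this key is D.
A sixth above Bb in this key is G, lowered to Gb by the flat.
Together with the bass Bb, this spells Gb augmented in first inversion.

Bb, D, Gb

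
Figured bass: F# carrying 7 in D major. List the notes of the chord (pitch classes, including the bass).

F#, A, C#, E

The written figures 7 are shorthand for 7/5/3: the 5/3 are implied.
A third above F# in this key is A.
A fifth above F# in this key is C#.
A seventh above F# in this key is E.
Together with the bass F#, this spells F# minor seventh in root position.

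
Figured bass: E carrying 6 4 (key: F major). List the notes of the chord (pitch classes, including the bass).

A fourth above E in this key is A.
A sixth above E in this key is C.
Together with the bass E, this spells A minor in second inversion.

E, A, C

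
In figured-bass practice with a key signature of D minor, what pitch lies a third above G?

Counting 2 letter steps above G lands on B; in D minor, that letter is Bb.

Bb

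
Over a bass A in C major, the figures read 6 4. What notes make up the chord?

A fourth above A in this key is D.
A sixth above A in this key is F.
Together with the bass A, this spells D minor in second inversion.

A, D, F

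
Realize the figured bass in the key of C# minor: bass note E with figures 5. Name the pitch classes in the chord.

E, G#, B

The written figures 5 are shorthand for 5/3: the 3 is implied.
A third above E in this key is G#.
A fifth above E in this key is B.
Together with the bass E, this spells E major in root position.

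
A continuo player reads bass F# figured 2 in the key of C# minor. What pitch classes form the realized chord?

F#, G#, B, D#

The written figures 2 are shorthand for 6/4/2: the 6/4 are implied.
A second above F# in this key is G#.
A fourth above F# in this key is B.
A sixth above F# in this key is D#.
Together with the bass F#, this spells G# minor seventh in third inversion.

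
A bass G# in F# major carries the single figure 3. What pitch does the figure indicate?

Counting 2 letter steps above G# lands on B; in F# major, that letter is B.

B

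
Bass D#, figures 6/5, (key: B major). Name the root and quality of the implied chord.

B major seventh

The figures 6/5 indicate a seventh chord in first inversion.
In first inversion the root lies a sixth above the bass: a sixth above D# in B major is B.
The chord tones are D#, F#, A#, B, giving B major seventh.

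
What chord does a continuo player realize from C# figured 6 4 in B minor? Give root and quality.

The figures 6 4 indicate a triad in second inversion.
In second inversion the root lies a fourth above the bass: a fourth above C# in B minor is F#.
The chord tones are C#, F#, A, giving F# minor.

F# minor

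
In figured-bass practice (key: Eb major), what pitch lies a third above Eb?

G

Counting 2 letter steps above Eb lands on G; in Eb major, that letter is G.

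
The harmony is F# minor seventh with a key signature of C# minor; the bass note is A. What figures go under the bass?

6/5

A is the third of F# minor seventh, so the chord is in first inversion.
A seventh chord in first inversion is figured 6/5/3, conventionally abbreviated 6/5.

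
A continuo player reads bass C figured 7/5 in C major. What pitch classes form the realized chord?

The written figures 7/5 are shorthand for 7/5/3: the 3 is implied.
A third above C in this key is E.
A fifth above C in this key is G.
A seventh above C in this key is B.
Together with the bass C, this spells C major seventh in root position.

C, E, G, B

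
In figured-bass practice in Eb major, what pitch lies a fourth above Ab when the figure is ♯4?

D#

Counting 3 letter steps above Ab lands on D; in Eb major, that letter is D.
The #4 figure raises it a semitone, giving D#.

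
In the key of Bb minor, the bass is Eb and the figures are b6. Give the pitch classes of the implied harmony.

The written figures b6 are shorthand for 6/3: the 3 is implied.
A third above Eb in this key is Gb.
A sixth above Eb in this key is C, lowered to Cb by the flat.
Together with the bass Eb, this spells Cb major in first inversion.

Eb, Gb, Cb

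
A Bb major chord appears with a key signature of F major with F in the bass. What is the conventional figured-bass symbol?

F is the fifth of Bb major, so the chord is in second inversion.
A triad in second inversion is figured 6/4, conventionally abbreviated 6/4.

6/4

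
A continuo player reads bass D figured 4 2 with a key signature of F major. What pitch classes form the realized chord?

The written figures 4 2 are shorthand for 6/4/2: the 6 is implied.
A second above D in this key is E.
A fourth above D in this key is G.
A sixth above D in this key is Bb.
Together with the bass D, this spells E half-diminished seventh in third inversion.

D, E, G, Bb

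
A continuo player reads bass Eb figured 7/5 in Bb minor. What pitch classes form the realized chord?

Eb, Gb, Bb, Db

The written figures 7/5 are shorthand for 7/5/3: the 3 is implied.
A third above Eb in this key is Gb.
A fifth above Eb in this key is Bb.
A seventh above Eb in this key is Db.
Together with the bass Eb, this spells Eb minor seventh in root position.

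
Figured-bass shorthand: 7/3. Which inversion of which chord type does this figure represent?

seventh chord, root position

7/3 is shorthand for 7/5/3.
Intervals of 7/5/3 above the bass form a seventh chord; the bass is the root, so this is root position.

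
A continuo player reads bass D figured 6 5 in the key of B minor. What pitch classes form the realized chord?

D, F#, A, B

The written figures 6 5 are shorthand for 6/5/3: the 3 is implied.
A third above D in this key is F#.
A fifth above D in this key is A.
A sixth above D in this key is B.
Together with the bass D, this spells B minor seventh in first inversion.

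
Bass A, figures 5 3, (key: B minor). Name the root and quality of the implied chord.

The figures 5 3 indicate a triad in root position.
In root position the bass is the root, so the root is A.
The chord tones are A, C#, E, giving A major.

A major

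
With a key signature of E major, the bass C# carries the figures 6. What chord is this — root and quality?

A major

The figures 6 indicate a triad in first inversion.
In first inversion the root lies a sixth above the bass: a sixth above C# in E major is A.
The chord tones are C#, E, A, giving A major.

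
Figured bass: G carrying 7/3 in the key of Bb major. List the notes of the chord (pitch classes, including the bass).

G, Bb, D, F

The written figures 7/3 are shorthand for 7/5/3: the 5 is implied.
A third above G in this key is Bb.
A fifth above G in this key is D.
A seventh above G in this key is F.
Together with the bass G, this spells G minor seventh in root position.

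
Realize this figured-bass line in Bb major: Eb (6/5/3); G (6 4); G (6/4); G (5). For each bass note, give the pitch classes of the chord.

Eb (6/5/3): Eb, G, Bb, C.
G (6/4): G, C, Eb.
G (6/4): G, C, Eb.
G (5/3): G, Bb, D.

Eb, G, Bb, C | G, C, Eb | G, C, Eb | G, Bb, D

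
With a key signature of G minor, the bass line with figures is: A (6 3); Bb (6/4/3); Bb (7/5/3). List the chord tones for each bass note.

A, C, F | Bb, D, Eb, G | Bb, D, F, A

A (6/3): A, C, F.
Bb (6/4/3): Bb, D, Eb, G.
Bb (7/5/3): Bb, D, F, A.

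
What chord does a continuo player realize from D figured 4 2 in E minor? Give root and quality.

The figures 4 2 indicate a seventh chord in third inversion.
In third inversion the root lies a second above the bass: a second above D in E minor is E.
The chord tones are D, E, G, B, giving E minor seventh.

E minor seventh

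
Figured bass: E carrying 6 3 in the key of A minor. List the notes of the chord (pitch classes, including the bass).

A third above E in this key is G.
A sixth above E in this key is C.
Together with the bass E, this spells C major in first inversion.

E, G, C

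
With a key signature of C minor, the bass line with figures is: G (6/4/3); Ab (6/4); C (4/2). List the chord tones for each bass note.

G, Bb, C, Eb | Ab, D, F | C, D, F, Ab

G (6/4/3): G, Bb, C, Eb.
Ab (6/4): Ab, D, F.
C (6/4/2): C, D, F, Ab.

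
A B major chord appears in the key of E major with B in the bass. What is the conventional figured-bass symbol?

no figures

B is the root of B major, so the chord is in root position.
A triad in root position is figured 5/3, conventionally abbreviated (no figures — root-position triad).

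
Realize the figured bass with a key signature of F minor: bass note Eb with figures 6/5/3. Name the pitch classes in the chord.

Eb, G, Bb, C

A third above Eb in this key is G.
A fifth above Eb in this key is Bb.
A sixth above Eb in this key is C.
Together with the bass Eb, this spells C minor seventh in first inversion.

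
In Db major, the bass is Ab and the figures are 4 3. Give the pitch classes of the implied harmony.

Ab, C, Db, F

The written figures 4 3 are shorthand for 6/4/3: the 6 is implied.
A third above Ab in this key is C.
A fourth above Ab in this key is Db.
A sixth above Ab in this key is F.
Together with the bass Ab, this spells Db major seventh in second inversion.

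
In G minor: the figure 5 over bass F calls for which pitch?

C

Counting 4 letter steps above F lands on C; in G minor, that letter is C.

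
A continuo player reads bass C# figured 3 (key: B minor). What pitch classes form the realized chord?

The written figures 3 are shorthand for 5/3: the 5 is implied.
A third above C# in this key is E.
A fifth above C# in this key is G.
Together with the bass C#, this spells C# diminished in root position.

C#, E, G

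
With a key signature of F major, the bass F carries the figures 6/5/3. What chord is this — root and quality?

D minor seventh

The figures 6/5/3 indicate a seventh chord in first inversion.
In first inversion the root lies a sixth above the bass: a sixth above F in F major is D.
The chord tones are F, A, C, D, giving D minor seventh.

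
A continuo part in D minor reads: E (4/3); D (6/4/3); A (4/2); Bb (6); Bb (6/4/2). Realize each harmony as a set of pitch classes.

E (6/4/3): E, G, A, C.
D (6/4/3): D, F, G, Bb.
A (6/4/2): A, Bb, D, F.
Bb (6/3): Bb, D, G.
Bb (6/4/2): Bb, C, E, G.

E, G, A, C | D, F, G, Bb | A, Bb, D, F | Bb, D, G | Bb, C, E, G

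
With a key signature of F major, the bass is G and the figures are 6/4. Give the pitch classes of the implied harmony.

G, C, E

A fourth above G in this key is C.
A sixth above G in this key is E.
Together with the bass G, this spells C major in second inversion.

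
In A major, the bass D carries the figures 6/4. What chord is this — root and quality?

G# diminished

The figures 6/4 indicate a triad in second inversion.
In second inversion the root lies a fourth above the bass: a fourth above D in A major is G#.
The chord tones are D, G#, B, giving G# diminished.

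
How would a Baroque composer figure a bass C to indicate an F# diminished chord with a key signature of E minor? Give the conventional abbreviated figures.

C is the fifth of F# diminished, so the chord is in second inversion.
A triad in second inversion is figured 6/4, conventionally abbreviated 6/4.

6/4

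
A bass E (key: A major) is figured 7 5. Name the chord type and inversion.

seventh chord, root position

7 5 is shorthand for 7/5/3.
Intervals of 7/5/3 above the bass form a seventh chord; the bass is the root, so this is root position.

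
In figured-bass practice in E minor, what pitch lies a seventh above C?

Counting 6 letter steps above C lands on B; in E minor, that letter is B.

B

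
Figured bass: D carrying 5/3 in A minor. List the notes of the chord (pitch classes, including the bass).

A third above D in this key is F.
A fifth above D in this key is A.
Together with the bass D, this spells D minor in root position.

D, F, A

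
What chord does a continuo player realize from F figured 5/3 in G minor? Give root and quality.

F major

The figures 5/3 indicate a triad in root position.
In root position the bass is the root, so the root is F.
The chord tones are F, A, C, giving F major.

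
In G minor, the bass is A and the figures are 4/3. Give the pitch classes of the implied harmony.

The written figures 4/3 are shorthand for 6/4/3: the 6 is implied.
A third above A in this key is C.
A fourth above A in this key is D.
A sixth above A in this key is F.
Together with the bass A, this spells D minor seventh in second inversion.

A, C, D, F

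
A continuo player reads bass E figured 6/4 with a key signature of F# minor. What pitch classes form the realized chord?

A fourth above E in this key is A.
A sixth above E in this key is C#.
Together with the bass E, this spells A major in second inversion.

E, A, C#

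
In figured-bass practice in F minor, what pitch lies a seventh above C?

Counting 6 letter steps above C lands on B; in F minor, that letter is Bb.

Bb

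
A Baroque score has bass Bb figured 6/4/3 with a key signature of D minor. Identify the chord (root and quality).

The figures 6/4/3 indicate a seventh chord in second inversion.
In second inversion the root lies a fourth above the bass: a fourth above Bb in D minor is E.
The chord tones are Bb, D, E, G, giving E half-diminished seventh.

E half-diminished seventh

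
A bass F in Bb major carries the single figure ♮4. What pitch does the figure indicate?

B

Counting 3 letter steps above F lands on B; in Bb major, that letter is Bb.
The ♮4 figure makes it natural, giving B.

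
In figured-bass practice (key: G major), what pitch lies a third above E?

Counting 2 letter steps above E lands on G; in G major, that letter is G.

G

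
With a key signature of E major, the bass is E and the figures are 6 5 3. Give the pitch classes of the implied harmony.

A third above E in this key is G#.
A fifth above E in this key is B.
A sixth above E in this key is C#.
Together with the bass E, this spells C# minor seventh in first inversion.

E, G#, B, C#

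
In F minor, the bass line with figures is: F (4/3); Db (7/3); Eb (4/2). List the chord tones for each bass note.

F (6/4/3): F, Ab, Bb, Db.
Db (7/5/3): Db, F, Ab, C.
Eb (6/4/2): Eb, F, Ab, C.

F, Ab, Bb, Db | Db, F, Ab, C | Eb, F, Ab, C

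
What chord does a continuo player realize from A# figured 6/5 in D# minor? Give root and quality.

The figures 6/5 indicate a seventh chord in first inversion.
In first inversion the root lies a sixth above the bass: a sixth above A# in D# minor is F#.
The chord tones are A#, C#, E#, F#, giving F# major seventh.

F# major seventh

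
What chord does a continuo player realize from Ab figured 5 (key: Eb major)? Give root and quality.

The figures 5 indicate a triad in root position.
In root position the bass is the root, so the root is Ab.
The chord tones are Ab, C, Eb, giving Ab major.

Ab major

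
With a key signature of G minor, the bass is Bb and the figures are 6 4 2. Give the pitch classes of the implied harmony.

Bb, C, Eb, G

A second above Bb in this key is C.
A fourth above Bb in this key is Eb.
A sixth above Bb in this key is G.
Together with the bass Bb, this spells C minor seventh in third inversion.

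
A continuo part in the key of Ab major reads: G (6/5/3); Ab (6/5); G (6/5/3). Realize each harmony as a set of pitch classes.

G (6/5/3): G, Bb, Db, Eb.
Ab (6/5/3): Ab, C, Eb, F.
G (6/5/3): G, Bb, Db, Eb.

G, Bb, Db, Eb | Ab, C, Eb, F | G, Bb, Db, Eb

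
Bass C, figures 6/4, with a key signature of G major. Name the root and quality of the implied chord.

The figures 6/4 indicate a triad in second inversion.
In second inversion the root lies a fourth above the bass: a fourth above C in G major is F#.
The chord tones are C, F#, A, giving F# diminished.

F# diminished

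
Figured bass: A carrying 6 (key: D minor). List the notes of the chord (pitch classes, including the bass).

The written figures 6 are shorthand for 6/3: the 3 is implied.
A third above A in this key is C.
A sixth above A in this key is F.
Together with the bass A, this spells F major in first inversion.

A, C, F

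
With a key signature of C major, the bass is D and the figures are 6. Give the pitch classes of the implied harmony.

D, F, B

The written figures 6 are shorthand for 6/3: the 3 is implied.
A third above D in this key is F.
A sixth above D in this key is B.
Together with the bass D, this spells B diminished in first inversion.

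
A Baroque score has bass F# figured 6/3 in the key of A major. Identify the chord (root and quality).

The figures 6/3 indicate a triad in first inversion.
In first inversion the root lies a sixth above the bass: a sixth above F# in A major is D.
The chord tones are F#, A, D, giving D major.

D major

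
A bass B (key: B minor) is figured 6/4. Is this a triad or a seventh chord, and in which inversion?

Intervals of 6/4 above the bass form a triad; the bass is the fifth, so this is second inversion.

triad, second inversion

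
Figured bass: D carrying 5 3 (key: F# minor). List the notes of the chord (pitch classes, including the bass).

D, F#, A

A third above D in this key is F#.
A fifth above D in this key is A.
Together with the bass D, this spells D major in root position.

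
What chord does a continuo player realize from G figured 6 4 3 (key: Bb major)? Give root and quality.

The figures 6 4 3 indicate a seventh chord in second inversion.
In second inversion the root lies a fourth above the bass: a fourth above G in Bb major is C.
The chord tones are G, Bb, C, Eb, giving C minor seventh.

C minor seventh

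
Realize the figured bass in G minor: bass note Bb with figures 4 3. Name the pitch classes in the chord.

The written figures 4 3 are shorthand for 6/4/3: the 6 is implied.
A third above Bb in this key is D.
A fourth above Bb in this key is Eb.
A sixth above Bb in this key is G.
Together with the bass Bb, this spells Eb major seventh in second inversion.

Bb, D, Eb, G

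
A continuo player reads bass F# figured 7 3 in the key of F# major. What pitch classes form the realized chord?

The written figures 7 3 are shorthand for 7/5/3: the 5 is implied.
A third above F# in this key is A#.
A fifth above F# in this key is C#.
A seventh above F# in this key is E#.
Together with the bass F#, this spells F# major seventh in root position.

F#, A#, C#, E#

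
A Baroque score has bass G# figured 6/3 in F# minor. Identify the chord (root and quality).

E major

The figures 6/3 indicate a triad in first inversion.
In first inversion the root lies a sixth above the bass: a sixth above G# in F# minor is E.
The chord tones are G#, B, E, giving E major.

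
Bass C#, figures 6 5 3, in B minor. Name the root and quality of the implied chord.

The figures 6 5 3 indicate a seventh chord in first inversion.
In first inversion the root lies a sixth above the bass: a sixth above C# in B minor is A.
The chord tones are C#, E, G, A, giving A dominant seventh.

A dominant seventh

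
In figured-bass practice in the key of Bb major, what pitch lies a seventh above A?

Counting 6 letter steps above A lands on G; in Bb major, that letter is G.

G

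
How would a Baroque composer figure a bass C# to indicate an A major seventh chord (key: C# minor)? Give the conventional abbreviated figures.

C# is the third of A major seventh, so the chord is in first inversion.
A seventh chord in first inversion is figured 6/5/3, conventionally abbreviated 6/5.

6/5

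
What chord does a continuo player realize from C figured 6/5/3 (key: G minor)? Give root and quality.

The figures 6/5/3 indicate a seventh chord in first inversion.
In first inversion the root lies a sixth above the bass: a sixth above C in G minor is A.
The chord tones are C, Eb, G, A, giving A half-diminished seventh.

A half-diminished seventh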